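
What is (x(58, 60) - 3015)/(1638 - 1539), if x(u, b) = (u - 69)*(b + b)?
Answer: -1445/33 ≈ -43.788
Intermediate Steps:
x(u, b) = 2*b*(-69 + u) (x(u, b) = (-69 + u)*(2*b) = 2*b*(-69 + u))
(x(58, 60) - 3015)/(1638 - 1539) = (2*60*(-69 + 58) - 3015)/(1638 - 1539) = (2*60*(-11) - 3015)/99 = (-1320 - 3015)*(1/99) = -4335*1/99 = -1445/33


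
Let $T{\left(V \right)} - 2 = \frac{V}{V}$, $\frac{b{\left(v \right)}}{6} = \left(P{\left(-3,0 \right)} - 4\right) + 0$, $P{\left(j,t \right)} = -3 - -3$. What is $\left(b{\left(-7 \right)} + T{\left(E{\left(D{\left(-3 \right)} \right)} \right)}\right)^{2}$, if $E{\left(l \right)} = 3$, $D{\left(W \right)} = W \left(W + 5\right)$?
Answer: $441$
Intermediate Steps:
$D{\left(W \right)} = W \left(5 + W\right)$
$P{\left(j,t \right)} = 0$ ($P{\left(j,t \right)} = -3 + 3 = 0$)
$b{\left(v \right)} = -24$ ($b{\left(v \right)} = 6 \left(\left(0 - 4\right) + 0\right) = 6 \left(-4 + 0\right) = 6 \left(-4\right) = -24$)
$T{\left(V \right)} = 3$ ($T{\left(V \right)} = 2 + \frac{V}{V} = 2 + 1 = 3$)
$\left(b{\left(-7 \right)} + T{\left(E{\left(D{\left(-3 \right)} \right)} \right)}\right)^{2} = \left(-24 + 3\right)^{2} = \left(-21\right)^{2} = 441$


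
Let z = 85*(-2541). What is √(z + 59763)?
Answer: 3*I*√17358 ≈ 395.25*I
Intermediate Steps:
z = -215985
√(z + 59763) = √(-215985 + 59763) = √(-156222) = 3*I*√17358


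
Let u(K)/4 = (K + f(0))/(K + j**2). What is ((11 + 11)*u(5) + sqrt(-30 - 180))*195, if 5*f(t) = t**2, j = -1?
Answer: 14300 + 195*I*sqrt(210) ≈ 14300.0 + 2825.8*I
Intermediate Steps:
f(t) = t**2/5
u(K) = 4*K/(1 + K) (u(K) = 4*((K + (1/5)*0**2)/(K + (-1)**2)) = 4*((K + (1/5)*0)/(K + 1)) = 4*((K + 0)/(1 + K)) = 4*(K/(1 + K)) = 4*K/(1 + K))
((11 + 11)*u(5) + sqrt(-30 - 180))*195 = ((11 + 11)*(4*5/(1 + 5)) + sqrt(-30 - 180))*195 = (22*(4*5/6) + sqrt(-210))*195 = (22*(4*5*(1/6)) + I*sqrt(210))*195 = (22*(10/3) + I*sqrt(210))*195 = (220/3 + I*sqrt(210))*195 = 14300 + 195*I*sqrt(210)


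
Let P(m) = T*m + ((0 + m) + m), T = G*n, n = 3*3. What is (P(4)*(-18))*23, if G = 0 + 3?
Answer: -48024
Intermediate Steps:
G = 3
n = 9
T = 27 (T = 3*9 = 27)
P(m) = 29*m (P(m) = 27*m + ((0 + m) + m) = 27*m + (m + m) = 27*m + 2*m = 29*m)
(P(4)*(-18))*23 = ((29*4)*(-18))*23 = (116*(-18))*23 = -2088*23 = -48024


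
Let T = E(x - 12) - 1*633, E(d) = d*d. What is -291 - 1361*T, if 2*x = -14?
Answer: 369901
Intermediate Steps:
x = -7 (x = (½)*(-14) = -7)
E(d) = d²
T = -272 (T = (-7 - 12)² - 1*633 = (-19)² - 633 = 361 - 633 = -272)
-291 - 1361*T = -291 - 1361*(-272) = -291 + 370192 = 369901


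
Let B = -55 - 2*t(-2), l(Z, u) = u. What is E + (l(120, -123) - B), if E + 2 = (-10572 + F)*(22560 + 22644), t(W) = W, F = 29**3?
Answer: 624583594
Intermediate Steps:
F = 24389
B = -51 (B = -55 - 2*(-2) = -55 + 4 = -51)
E = 624583666 (E = -2 + (-10572 + 24389)*(22560 + 22644) = -2 + 13817*45204 = -2 + 624583668 = 624583666)
E + (l(120, -123) - B) = 624583666 + (-123 - 1*(-51)) = 624583666 + (-123 + 51) = 624583666 - 72 = 624583594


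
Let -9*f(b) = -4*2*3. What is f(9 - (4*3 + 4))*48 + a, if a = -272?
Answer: -144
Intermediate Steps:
f(b) = 8/3 (f(b) = -(-4*2)*3/9 = -(-8)*3/9 = -1/9*(-24) = 8/3)
f(9 - (4*3 + 4))*48 + a = (8/3)*48 - 272 = 128 - 272 = -144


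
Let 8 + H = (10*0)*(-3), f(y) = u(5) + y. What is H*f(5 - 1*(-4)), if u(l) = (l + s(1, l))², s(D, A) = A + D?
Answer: -1040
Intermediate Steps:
u(l) = (1 + 2*l)² (u(l) = (l + (l + 1))² = (l + (1 + l))² = (1 + 2*l)²)
f(y) = 121 + y (f(y) = (1 + 2*5)² + y = (1 + 10)² + y = 11² + y = 121 + y)
H = -8 (H = -8 + (10*0)*(-3) = -8 + 0*(-3) = -8 + 0 = -8)
H*f(5 - 1*(-4)) = -8*(121 + (5 - 1*(-4))) = -8*(121 + (5 + 4)) = -8*(121 + 9) = -8*130 = -1040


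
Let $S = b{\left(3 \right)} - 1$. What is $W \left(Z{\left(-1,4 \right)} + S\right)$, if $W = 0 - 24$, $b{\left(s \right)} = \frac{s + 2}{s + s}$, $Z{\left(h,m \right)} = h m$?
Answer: $100$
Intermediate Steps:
$b{\left(s \right)} = \frac{2 + s}{2 s}$
$S = - \frac{1}{6}$ ($S = \frac{2 + 3}{2 \cdot 3} - 1 = \frac{1}{2} \cdot \frac{1}{3} \cdot 5 - 1 = \frac{5}{6} - 1 = - \frac{1}{6} \approx -0.16667$)
$W = -24$ ($W = 0 - 24 = -24$)
$W \left(Z{\left(-1,4 \right)} + S\right) = - 24 \left(\left(-1\right) 4 - \frac{1}{6}\right) = - 24 \left(-4 - \frac{1}{6}\right) = \left(-24\right) \left(- \frac{25}{6}\right) = 100$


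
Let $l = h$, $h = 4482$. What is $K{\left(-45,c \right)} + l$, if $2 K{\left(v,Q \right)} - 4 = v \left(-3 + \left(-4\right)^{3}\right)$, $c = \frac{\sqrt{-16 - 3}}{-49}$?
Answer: $\frac{11983}{2} \approx 5991.5$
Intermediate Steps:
$c = - \frac{i \sqrt{19}}{49}$ ($c = \sqrt{-19} \left(- \frac{1}{49}\right) = i \sqrt{19} \left(- \frac{1}{49}\right) = - \frac{i \sqrt{19}}{49} \approx - 0.088957 i$)
$l = 4482$
$K{\left(v,Q \right)} = 2 - \frac{67 v}{2}$ ($K{\left(v,Q \right)} = 2 + \frac{v \left(-3 + \left(-4\right)^{3}\right)}{2} = 2 + \frac{v \left(-3 - 64\right)}{2} = 2 + \frac{v \left(-67\right)}{2} = 2 + \frac{\left(-67\right) v}{2} = 2 - \frac{67 v}{2}$)
$K{\left(-45,c \right)} + l = \left(2 - - \frac{3015}{2}\right) + 4482 = \left(2 + \frac{3015}{2}\right) + 4482 = \frac{3019}{2} + 4482 = \frac{11983}{2}$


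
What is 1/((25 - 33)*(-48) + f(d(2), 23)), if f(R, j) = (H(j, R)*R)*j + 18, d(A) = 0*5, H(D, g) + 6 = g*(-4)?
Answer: 1/402 ≈ 0.0024876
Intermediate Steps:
H(D, g) = -6 - 4*g (H(D, g) = -6 + g*(-4) = -6 - 4*g)
d(A) = 0
f(R, j) = 18 + R*j*(-6 - 4*R) (f(R, j) = ((-6 - 4*R)*R)*j + 18 = (R*(-6 - 4*R))*j + 18 = R*j*(-6 - 4*R) + 18 = 18 + R*j*(-6 - 4*R))
1/((25 - 33)*(-48) + f(d(2), 23)) = 1/((25 - 33)*(-48) + (18 - 2*0*23*(3 + 2*0))) = 1/(-8*(-48) + (18 - 2*0*23*(3 + 0))) = 1/(384 + (18 - 2*0*23*3)) = 1/(384 + (18 + 0)) = 1/(384 + 18) = 1/402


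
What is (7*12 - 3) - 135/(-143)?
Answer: 11718/143 ≈ 81.944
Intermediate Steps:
(7*12 - 3) - 135/(-143) = (84 - 3) - 135*(-1/143) = 81 + 135/143 = 11718/143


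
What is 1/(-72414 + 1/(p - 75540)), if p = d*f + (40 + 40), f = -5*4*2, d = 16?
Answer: -76100/5510705401 ≈ -1.3809e-5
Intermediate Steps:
f = -40 (f = -20*2 = -40)
p = -560 (p = 16*(-40) + (40 + 40) = -640 + 80 = -560)
1/(-72414 + 1/(p - 75540)) = 1/(-72414 + 1/(-560 - 75540)) = 1/(-72414 + 1/(-76100)) = 1/(-72414 - 1/76100) = 1/(-5510705401/76100) = -76100/5510705401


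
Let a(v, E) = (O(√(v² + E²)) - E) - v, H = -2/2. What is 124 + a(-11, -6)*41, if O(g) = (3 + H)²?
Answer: 985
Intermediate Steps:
H = -1 (H = -2*½ = -1)
O(g) = 4 (O(g) = (3 - 1)² = 2² = 4)
a(v, E) = 4 - E - v (a(v, E) = (4 - E) - v = 4 - E - v)
124 + a(-11, -6)*41 = 124 + (4 - 1*(-6) - 1*(-11))*41 = 124 + (4 + 6 + 11)*41 = 124 + 21*41 = 124 + 861 = 985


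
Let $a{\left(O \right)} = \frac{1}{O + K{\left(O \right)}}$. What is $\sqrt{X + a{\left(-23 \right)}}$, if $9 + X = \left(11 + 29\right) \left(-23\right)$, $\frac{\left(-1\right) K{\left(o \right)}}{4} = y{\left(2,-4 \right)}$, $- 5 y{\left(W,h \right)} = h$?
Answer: $\frac{2 i \sqrt{3985806}}{131} \approx 30.48 i$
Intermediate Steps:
$y{\left(W,h \right)} = - \frac{h}{5}$
$K{\left(o \right)} = - \frac{16}{5}$ ($K{\left(o \right)} = - 4 \left(\left(- \frac{1}{5}\right) \left(-4\right)\right) = \left(-4\right) \frac{4}{5} = - \frac{16}{5}$)
$X = -929$ ($X = -9 + \left(11 + 29\right) \left(-23\right) = -9 + 40 \left(-23\right) = -9 - 920 = -929$)
$a{\left(O \right)} = \frac{1}{- \frac{16}{5} + O}$ ($a{\left(O \right)} = \frac{1}{O - \frac{16}{5}} = \frac{1}{- \frac{16}{5} + O}$)
$\sqrt{X + a{\left(-23 \right)}} = \sqrt{-929 + \frac{5}{-16 + 5 \left(-23\right)}} = \sqrt{-929 + \frac{5}{-16 - 115}} = \sqrt{-929 + \frac{5}{-131}} = \sqrt{-929 + 5 \left(- \frac{1}{131}\right)} = \sqrt{-929 - \frac{5}{131}} = \sqrt{- \frac{121704}{131}} = \frac{2 i \sqrt{3985806}}{131}$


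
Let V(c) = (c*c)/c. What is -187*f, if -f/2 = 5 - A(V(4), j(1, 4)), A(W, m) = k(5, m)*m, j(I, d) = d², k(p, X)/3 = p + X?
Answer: -375122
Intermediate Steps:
k(p, X) = 3*X + 3*p (k(p, X) = 3*(p + X) = 3*(X + p) = 3*X + 3*p)
V(c) = c (V(c) = c²/c = c)
A(W, m) = m*(15 + 3*m) (A(W, m) = (3*m + 3*5)*m = (3*m + 15)*m = (15 + 3*m)*m = m*(15 + 3*m))
f = 2006 (f = -2*(5 - 3*4²*(5 + 4²)) = -2*(5 - 3*16*(5 + 16)) = -2*(5 - 3*16*21) = -2*(5 - 1*1008) = -2*(5 - 1008) = -2*(-1003) = 2006)
-187*f = -187*2006 = -375122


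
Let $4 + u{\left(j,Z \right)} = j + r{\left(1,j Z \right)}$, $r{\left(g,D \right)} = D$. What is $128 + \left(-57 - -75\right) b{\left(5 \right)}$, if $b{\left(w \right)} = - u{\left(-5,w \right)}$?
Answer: $740$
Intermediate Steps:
$u{\left(j,Z \right)} = -4 + j + Z j$ ($u{\left(j,Z \right)} = -4 + \left(j + j Z\right) = -4 + \left(j + Z j\right) = -4 + j + Z j$)
$b{\left(w \right)} = 9 + 5 w$ ($b{\left(w \right)} = - (-4 - 5 + w \left(-5\right)) = - (-4 - 5 - 5 w) = - (-9 - 5 w) = 9 + 5 w$)
$128 + \left(-57 - -75\right) b{\left(5 \right)} = 128 + \left(-57 - -75\right) \left(9 + 5 \cdot 5\right) = 128 + \left(-57 + 75\right) \left(9 + 25\right) = 128 + 18 \cdot 34 = 128 + 612 = 740$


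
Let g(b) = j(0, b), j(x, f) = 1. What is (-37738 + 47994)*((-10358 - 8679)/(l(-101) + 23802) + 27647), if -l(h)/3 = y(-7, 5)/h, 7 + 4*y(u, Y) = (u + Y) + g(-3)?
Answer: 170406913386700/600999 ≈ 2.8354e+8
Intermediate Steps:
g(b) = 1
y(u, Y) = -3/2 + Y/4 + u/4 (y(u, Y) = -7/4 + ((u + Y) + 1)/4 = -7/4 + ((Y + u) + 1)/4 = -7/4 + (1 + Y + u)/4 = -7/4 + (1/4 + Y/4 + u/4) = -3/2 + Y/4 + u/4)
l(h) = 6/h (l(h) = -3*(-3/2 + (1/4)*5 + (1/4)*(-7))/h = -3*(-3/2 + 5/4 - 7/4)/h = -(-6)/h = 6/h)
(-37738 + 47994)*((-10358 - 8679)/(l(-101) + 23802) + 27647) = (-37738 + 47994)*((-10358 - 8679)/(6/(-101) + 23802) + 27647) = 10256*(-19037/(6*(-1/101) + 23802) + 27647) = 10256*(-19037/(-6/101 + 23802) + 27647) = 10256*(-19037/2403996/101 + 27647) = 10256*(-19037*101/2403996 + 27647) = 10256*(-1922737/2403996 + 27647) = 10256*(66461354675/2403996) = 170406913386700/600999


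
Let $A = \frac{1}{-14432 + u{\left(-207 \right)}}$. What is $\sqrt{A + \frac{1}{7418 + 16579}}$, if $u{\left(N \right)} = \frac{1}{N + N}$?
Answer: $\frac{i \sqrt{567765620314797777}}{143378451453} \approx 0.0052553 i$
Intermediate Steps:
$u{\left(N \right)} = \frac{1}{2 N}$
$A = - \frac{414}{5974849}$ ($A = \frac{1}{-14432 + \frac{1}{2 \left(-207\right)}} = \frac{1}{-14432 + \frac{1}{2} \left(- \frac{1}{207}\right)} = \frac{1}{-14432 - \frac{1}{414}} = \frac{1}{- \frac{5974849}{414}} = - \frac{414}{5974849} \approx -6.929 \cdot 10^{-5}$)
$\sqrt{A + \frac{1}{7418 + 16579}} = \sqrt{- \frac{414}{5974849} + \frac{1}{7418 + 16579}} = \sqrt{- \frac{414}{5974849} + \frac{1}{23997}} = \sqrt{- \frac{3959909}{143378451453}} = \frac{i \sqrt{567765620314797777}}{143378451453}$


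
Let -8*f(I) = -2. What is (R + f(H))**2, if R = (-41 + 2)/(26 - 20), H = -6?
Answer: 625/16 ≈ 39.063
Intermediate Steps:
f(I) = 1/4 (f(I) = -1/8*(-2) = 1/4)
R = -13/2 (R = -39/6 = -39*1/6 = -13/2 ≈ -6.5000)
(R + f(H))**2 = (-13/2 + 1/4)**2 = (-25/4)**2 = 625/16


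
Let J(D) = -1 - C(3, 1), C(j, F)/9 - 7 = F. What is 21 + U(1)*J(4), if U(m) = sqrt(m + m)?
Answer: 21 - 73*sqrt(2) ≈ -82.238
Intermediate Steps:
U(m) = sqrt(2)*sqrt(m) (U(m) = sqrt(2*m) = sqrt(2)*sqrt(m))
C(j, F) = 63 + 9*F
J(D) = -73 (J(D) = -1 - (63 + 9*1) = -1 - (63 + 9) = -1 - 1*72 = -1 - 72 = -73)
21 + U(1)*J(4) = 21 + (sqrt(2)*sqrt(1))*(-73) = 21 + (sqrt(2)*1)*(-73) = 21 + sqrt(2)*(-73) = 21 - 73*sqrt(2)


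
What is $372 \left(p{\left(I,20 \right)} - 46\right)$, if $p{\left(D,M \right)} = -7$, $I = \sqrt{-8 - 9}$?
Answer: $-19716$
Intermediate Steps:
$I = i \sqrt{17}$ ($I = \sqrt{-17} = i \sqrt{17} \approx 4.1231 i$)
$372 \left(p{\left(I,20 \right)} - 46\right) = 372 \left(-7 - 46\right) = 372 \left(-53\right) = -19716$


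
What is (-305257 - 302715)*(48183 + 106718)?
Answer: -94175470772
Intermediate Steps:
(-305257 - 302715)*(48183 + 106718) = -607972*154901 = -94175470772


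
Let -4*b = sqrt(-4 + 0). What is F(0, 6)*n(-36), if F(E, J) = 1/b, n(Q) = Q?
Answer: -72*I ≈ -72.0*I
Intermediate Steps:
b = -I/2 (b = -sqrt(-4 + 0)/4 = -I/2 ≈ -0.5*I)
F(E, J) = 2*I (F(E, J) = 1/(-I/2) = 2*I)
F(0, 6)*n(-36) = (2*I)*(-36) = -72*I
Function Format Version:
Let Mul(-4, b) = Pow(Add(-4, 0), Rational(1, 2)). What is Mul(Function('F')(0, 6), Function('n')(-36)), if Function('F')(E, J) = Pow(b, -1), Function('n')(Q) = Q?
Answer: Mul(-72, I) ≈ Mul(-72.000, I)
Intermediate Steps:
b = Mul(Rational(-1, 2), I) (b = Mul(Rational(-1, 4), Pow(Add(-4, 0), Rational(1, 2))) = Mul(Rational(-1, 4), Pow(-4, Rational(1, 2))) = Mul(Rational(-1, 4), Mul(2, I)) = Mul(Rational(-1, 2), I) ≈ Mul(-0.50000, I))
Function('F')(E, J) = Mul(2, I) (Function('F')(E, J) = Pow(Mul(Rational(-1, 2), I), -1) = Mul(2, I))
Mul(Function('F')(0, 6), Function('n')(-36)) = Mul(Mul(2, I), -36) = Mul(-72, I)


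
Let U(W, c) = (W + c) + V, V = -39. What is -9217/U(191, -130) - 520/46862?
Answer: -215969247/515482 ≈ -418.97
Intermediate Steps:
U(W, c) = -39 + W + c (U(W, c) = (W + c) - 39 = -39 + W + c)
-9217/U(191, -130) - 520/46862 = -9217/(-39 + 191 - 130) - 520/46862 = -9217/22 - 520*1/46862 = -9217*1/22 - 260/23431 = -9217/22 - 260/23431 = -215969247/515482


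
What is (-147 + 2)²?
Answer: 21025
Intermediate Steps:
(-147 + 2)² = (-145)² = 21025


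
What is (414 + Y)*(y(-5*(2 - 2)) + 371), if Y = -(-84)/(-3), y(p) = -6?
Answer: 140890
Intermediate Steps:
Y = -28 (Y = -(-84)*(-1)/3 = -7*4 = -28)
(414 + Y)*(y(-5*(2 - 2)) + 371) = (414 - 28)*(-6 + 371) = 386*365 = 140890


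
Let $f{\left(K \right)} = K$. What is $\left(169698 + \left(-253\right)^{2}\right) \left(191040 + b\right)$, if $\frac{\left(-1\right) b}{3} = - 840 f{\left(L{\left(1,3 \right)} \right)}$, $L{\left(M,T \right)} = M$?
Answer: $45236326920$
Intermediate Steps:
$b = 2520$ ($b = - 3 \left(\left(-840\right) 1\right) = \left(-3\right) \left(-840\right) = 2520$)
$\left(169698 + \left(-253\right)^{2}\right) \left(191040 + b\right) = \left(169698 + \left(-253\right)^{2}\right) \left(191040 + 2520\right) = \left(169698 + 64009\right) 193560 = 233707 \cdot 193560 = 45236326920$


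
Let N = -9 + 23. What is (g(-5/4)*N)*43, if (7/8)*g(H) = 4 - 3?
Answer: 688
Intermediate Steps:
N = 14
g(H) = 8/7 (g(H) = 8*(4 - 3)/7 = (8/7)*1 = 8/7)
(g(-5/4)*N)*43 = ((8/7)*14)*43 = 16*43 = 688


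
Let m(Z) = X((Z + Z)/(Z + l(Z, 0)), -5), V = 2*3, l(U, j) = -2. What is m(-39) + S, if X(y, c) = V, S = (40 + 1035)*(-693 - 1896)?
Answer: -2783169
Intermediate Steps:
V = 6
S = -2783175 (S = 1075*(-2589) = -2783175)
X(y, c) = 6
m(Z) = 6
m(-39) + S = 6 - 2783175 = -2783169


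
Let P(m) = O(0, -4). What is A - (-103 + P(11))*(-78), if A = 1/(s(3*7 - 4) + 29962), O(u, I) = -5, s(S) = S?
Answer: -252543095/29979 ≈ -8424.0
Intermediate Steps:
P(m) = -5
A = 1/29979 (A = 1/((3*7 - 4) + 29962) = 1/((21 - 4) + 29962) = 1/(17 + 29962) = 1/29979 ≈ 3.3357e-5)
A - (-103 + P(11))*(-78) = 1/29979 - (-103 - 5)*(-78) = 1/29979 - (-108)*(-78) = 1/29979 - 1*8424 = 1/29979 - 8424 = -252543095/29979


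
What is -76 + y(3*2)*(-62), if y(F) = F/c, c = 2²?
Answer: -169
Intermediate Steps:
c = 4
y(F) = F/4
-76 + y(3*2)*(-62) = -76 + ((3*2)/4)*(-62) = -76 + ((¼)*6)*(-62) = -76 + (3/2)*(-62) = -76 - 93 = -169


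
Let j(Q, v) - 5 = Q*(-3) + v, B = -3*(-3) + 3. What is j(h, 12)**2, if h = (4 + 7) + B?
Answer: 2704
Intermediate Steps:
B = 12 (B = 9 + 3 = 12)
h = 23 (h = (4 + 7) + 12 = 11 + 12 = 23)
j(Q, v) = 5 + v - 3*Q (j(Q, v) = 5 + (Q*(-3) + v) = 5 + (-3*Q + v) = 5 + (v - 3*Q) = 5 + v - 3*Q)
j(h, 12)**2 = (5 + 12 - 3*23)**2 = (5 + 12 - 69)**2 = (-52)**2 = 2704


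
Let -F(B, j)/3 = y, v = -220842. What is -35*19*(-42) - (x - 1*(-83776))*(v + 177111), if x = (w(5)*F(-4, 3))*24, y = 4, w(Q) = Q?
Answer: 3600663546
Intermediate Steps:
F(B, j) = -12 (F(B, j) = -3*4 = -12)
x = -1440 (x = (5*(-12))*24 = -60*24 = -1440)
-35*19*(-42) - (x - 1*(-83776))*(v + 177111) = -35*19*(-42) - (-1440 - 1*(-83776))*(-220842 + 177111) = -665*(-42) - (-1440 + 83776)*(-43731) = 27930 - 82336*(-43731) = 27930 - 1*(-3600635616) = 27930 + 3600635616 = 3600663546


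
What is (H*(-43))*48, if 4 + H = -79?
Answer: 171312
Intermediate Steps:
H = -83 (H = -4 - 79 = -83)
(H*(-43))*48 = -83*(-43)*48 = 3569*48 = 171312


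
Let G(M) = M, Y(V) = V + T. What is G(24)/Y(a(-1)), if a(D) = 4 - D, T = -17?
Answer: -2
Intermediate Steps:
Y(V) = -17 + V (Y(V) = V - 17 = -17 + V)
G(24)/Y(a(-1)) = 24/(-17 + (4 - 1*(-1))) = 24/(-17 + (4 + 1)) = 24/(-17 + 5) = 24/(-12) = 24*(-1/12) = -2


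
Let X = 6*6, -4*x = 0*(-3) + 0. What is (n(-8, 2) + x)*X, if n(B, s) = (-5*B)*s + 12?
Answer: 3312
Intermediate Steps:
n(B, s) = 12 - 5*B*s (n(B, s) = -5*B*s + 12 = 12 - 5*B*s)
x = 0 (x = -(0*(-3) + 0)/4 = -(0 + 0)/4 = -¼*0 = 0)
X = 36
(n(-8, 2) + x)*X = ((12 - 5*(-8)*2) + 0)*36 = ((12 + 80) + 0)*36 = (92 + 0)*36 = 92*36 = 3312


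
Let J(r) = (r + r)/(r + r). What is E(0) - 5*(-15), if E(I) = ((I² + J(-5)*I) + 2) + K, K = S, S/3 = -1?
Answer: 74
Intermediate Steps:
S = -3 (S = 3*(-1) = -3)
K = -3
J(r) = 1 (J(r) = (2*r)/((2*r)) = (2*r)*(1/(2*r)) = 1)
E(I) = -1 + I + I² (E(I) = ((I² + 1*I) + 2) - 3 = ((I² + I) + 2) - 3 = ((I + I²) + 2) - 3 = (2 + I + I²) - 3 = -1 + I + I²)
E(0) - 5*(-15) = (-1 + 0 + 0²) - 5*(-15) = (-1 + 0 + 0) + 75 = -1 + 75 = 74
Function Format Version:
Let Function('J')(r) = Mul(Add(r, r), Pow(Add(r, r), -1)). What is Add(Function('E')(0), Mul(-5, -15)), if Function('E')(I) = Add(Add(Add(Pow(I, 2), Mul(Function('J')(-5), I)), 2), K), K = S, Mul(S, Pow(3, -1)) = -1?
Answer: 74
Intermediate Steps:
S = -3 (S = Mul(3, -1) = -3)
K = -3
Function('J')(r) = 1 (Function('J')(r) = Mul(Mul(2, r), Pow(Mul(2, r), -1)) = Mul(Mul(2, r), Mul(Rational(1, 2), Pow(r, -1))) = 1)
Function('E')(I) = Add(-1, I, Pow(I, 2)) (Function('E')(I) = Add(Add(Add(Pow(I, 2), Mul(1, I)), 2), -3) = Add(Add(Add(Pow(I, 2), I), 2), -3) = Add(Add(Add(I, Pow(I, 2)), 2), -3) = Add(Add(2, I, Pow(I, 2)), -3) = Add(-1, I, Pow(I, 2)))
Add(Function('E')(0), Mul(-5, -15)) = Add(Add(-1, 0, Pow(0, 2)), Mul(-5, -15)) = Add(Add(-1, 0, 0), 75) = Add(-1, 75) = 74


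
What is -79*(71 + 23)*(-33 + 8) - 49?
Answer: 185601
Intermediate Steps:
-79*(71 + 23)*(-33 + 8) - 49 = -7426*(-25) - 49 = -79*(-2350) - 49 = 185650 - 49 = 185601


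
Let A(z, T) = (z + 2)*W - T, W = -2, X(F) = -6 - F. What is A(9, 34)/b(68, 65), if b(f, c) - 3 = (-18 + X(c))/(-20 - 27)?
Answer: -1316/115 ≈ -11.443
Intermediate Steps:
b(f, c) = 165/47 + c/47 (b(f, c) = 3 + (-18 + (-6 - c))/(-20 - 27) = 3 + (-24 - c)/(-47) = 3 + (-24 - c)*(-1/47) = 3 + (24/47 + c/47) = 165/47 + c/47)
A(z, T) = -4 - T - 2*z (A(z, T) = (z + 2)*(-2) - T = (2 + z)*(-2) - T = (-4 - 2*z) - T = -4 - T - 2*z)
A(9, 34)/b(68, 65) = (-4 - 1*34 - 2*9)/(165/47 + (1/47)*65) = (-4 - 34 - 18)/(165/47 + 65/47) = -56/230/47 = -56*47/230 = -1316/115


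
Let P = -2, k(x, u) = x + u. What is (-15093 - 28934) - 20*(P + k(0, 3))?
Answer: -44047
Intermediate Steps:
k(x, u) = u + x
(-15093 - 28934) - 20*(P + k(0, 3)) = (-15093 - 28934) - 20*(-2 + (3 + 0)) = -44027 - 20*(-2 + 3) = -44027 - 20*1 = -44027 - 20 = -44047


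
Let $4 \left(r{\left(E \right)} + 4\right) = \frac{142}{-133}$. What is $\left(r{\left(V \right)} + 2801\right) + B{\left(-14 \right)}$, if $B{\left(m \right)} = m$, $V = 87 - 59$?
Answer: $\frac{740207}{266} \approx 2782.7$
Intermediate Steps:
$V = 28$
$r{\left(E \right)} = - \frac{1135}{266}$ ($r{\left(E \right)} = -4 + \frac{142 \frac{1}{-133}}{4} = -4 + \frac{142 \left(- \frac{1}{133}\right)}{4} = -4 + \frac{1}{4} \left(- \frac{142}{133}\right) = -4 - \frac{71}{266} = - \frac{1135}{266}$)
$\left(r{\left(V \right)} + 2801\right) + B{\left(-14 \right)} = \left(- \frac{1135}{266} + 2801\right) - 14 = \frac{743931}{266} - 14 = \frac{740207}{266}$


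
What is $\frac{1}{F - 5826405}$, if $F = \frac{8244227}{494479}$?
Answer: $- \frac{494479}{2881026673768} \approx -1.7163 \cdot 10^{-7}$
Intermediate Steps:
$F = \frac{8244227}{494479}$ ($F = 8244227 \cdot \frac{1}{494479} = \frac{8244227}{494479} \approx 16.673$)
$\frac{1}{F - 5826405} = \frac{1}{\frac{8244227}{494479} - 5826405} = \frac{1}{- \frac{2881026673768}{494479}} = - \frac{494479}{2881026673768}$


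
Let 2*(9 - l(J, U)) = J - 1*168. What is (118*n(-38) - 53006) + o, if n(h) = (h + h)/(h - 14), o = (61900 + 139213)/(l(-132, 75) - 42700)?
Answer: -29221304745/553033 ≈ -52838.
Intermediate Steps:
l(J, U) = 93 - J/2 (l(J, U) = 9 - (J - 1*168)/2 = 9 - (J - 168)/2 = 9 - (-168 + J)/2 = 9 + (84 - J/2) = 93 - J/2)
o = -201113/42541 (o = (61900 + 139213)/((93 - ½*(-132)) - 42700) = 201113/((93 + 66) - 42700) = 201113/(159 - 42700) = 201113/(-42541) = 201113*(-1/42541) = -201113/42541 ≈ -4.7275)
n(h) = 2*h/(-14 + h) (n(h) = (2*h)/(-14 + h) = 2*h/(-14 + h))
(118*n(-38) - 53006) + o = (118*(2*(-38)/(-14 - 38)) - 53006) - 201113/42541 = (118*(2*(-38)/(-52)) - 53006) - 201113/42541 = (118*(2*(-38)*(-1/52)) - 53006) - 201113/42541 = (118*(19/13) - 53006) - 201113/42541 = (2242/13 - 53006) - 201113/42541 = -686836/13 - 201113/42541 = -29221304745/553033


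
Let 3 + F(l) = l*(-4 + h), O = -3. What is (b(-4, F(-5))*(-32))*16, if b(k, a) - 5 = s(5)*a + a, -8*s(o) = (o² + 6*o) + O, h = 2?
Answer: 17152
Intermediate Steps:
s(o) = 3/8 - 3*o/4 - o²/8 (s(o) = -((o² + 6*o) - 3)/8 = -(-3 + o² + 6*o)/8 = 3/8 - 3*o/4 - o²/8)
F(l) = -3 - 2*l (F(l) = -3 + l*(-4 + 2) = -3 + l*(-2) = -3 - 2*l)
b(k, a) = 5 - 11*a/2 (b(k, a) = 5 + ((3/8 - ¾*5 - ⅛*5²)*a + a) = 5 + ((3/8 - 15/4 - ⅛*25)*a + a) = 5 + ((3/8 - 15/4 - 25/8)*a + a) = 5 + (-13*a/2 + a) = 5 - 11*a/2)
(b(-4, F(-5))*(-32))*16 = ((5 - 11*(-3 - 2*(-5))/2)*(-32))*16 = ((5 - 11*(-3 + 10)/2)*(-32))*16 = ((5 - 11/2*7)*(-32))*16 = ((5 - 77/2)*(-32))*16 = -67/2*(-32)*16 = 1072*16 = 17152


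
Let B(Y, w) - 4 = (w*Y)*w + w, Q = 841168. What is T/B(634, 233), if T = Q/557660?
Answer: 210292/4798589434145 ≈ 4.3824e-8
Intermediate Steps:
B(Y, w) = 4 + w + Y*w**2 (B(Y, w) = 4 + ((w*Y)*w + w) = 4 + ((Y*w)*w + w) = 4 + (Y*w**2 + w) = 4 + (w + Y*w**2) = 4 + w + Y*w**2)
T = 210292/139415 (T = 841168/557660 = 841168*(1/557660) = 210292/139415 ≈ 1.5084)
T/B(634, 233) = 210292/(139415*(4 + 233 + 634*233**2)) = 210292/(139415*(4 + 233 + 634*54289)) = 210292/(139415*(4 + 233 + 34419226)) = (210292/139415)/34419463 = (210292/139415)*(1/34419463) = 210292/4798589434145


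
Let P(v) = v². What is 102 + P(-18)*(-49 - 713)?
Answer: -246786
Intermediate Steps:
102 + P(-18)*(-49 - 713) = 102 + (-18)²*(-49 - 713) = 102 + 324*(-762) = 102 - 246888 = -246786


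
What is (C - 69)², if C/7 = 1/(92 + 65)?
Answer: 117202276/24649 ≈ 4754.9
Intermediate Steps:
C = 7/157 (C = 7/(92 + 65) = 7/157 ≈ 0.044586)
(C - 69)² = (7/157 - 69)² = (-10826/157)² = 117202276/24649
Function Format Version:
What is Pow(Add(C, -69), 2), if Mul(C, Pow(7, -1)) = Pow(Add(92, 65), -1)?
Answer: Rational(117202276, 24649) ≈ 4754.9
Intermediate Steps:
C = Rational(7, 157) (C = Mul(7, Pow(Add(92, 65), -1)) = Mul(7, Pow(157, -1)) = Mul(7, Rational(1, 157)) = Rational(7, 157) ≈ 0.044586)
Pow(Add(C, -69), 2) = Pow(Add(Rational(7, 157), -69), 2) = Pow(Rational(-10826, 157), 2) = Rational(117202276, 24649)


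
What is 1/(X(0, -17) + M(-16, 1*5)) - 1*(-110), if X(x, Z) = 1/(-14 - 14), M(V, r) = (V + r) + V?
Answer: 83242/757 ≈ 109.96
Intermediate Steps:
M(V, r) = r + 2*V
X(x, Z) = -1/28 (X(x, Z) = 1/(-28) = -1/28)
1/(X(0, -17) + M(-16, 1*5)) - 1*(-110) = 1/(-1/28 + (1*5 + 2*(-16))) - 1*(-110) = 1/(-1/28 + (5 - 32)) + 110 = 1/(-1/28 - 27) + 110 = 1/(-757/28) + 110 = -28/757 + 110 = 83242/757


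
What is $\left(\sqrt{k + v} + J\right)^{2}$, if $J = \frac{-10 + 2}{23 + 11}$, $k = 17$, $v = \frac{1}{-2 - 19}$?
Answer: $\frac{103220}{6069} - \frac{16 \sqrt{1869}}{357} \approx 15.07$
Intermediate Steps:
$v = - \frac{1}{21}$ ($v = \frac{1}{-21} = - \frac{1}{21} \approx -0.047619$)
$J = - \frac{4}{17}$ ($J = - \frac{8}{34} = \left(-8\right) \frac{1}{34} = - \frac{4}{17} \approx -0.23529$)
$\left(\sqrt{k + v} + J\right)^{2} = \left(\sqrt{17 - \frac{1}{21}} - \frac{4}{17}\right)^{2} = \left(\sqrt{\frac{356}{21}} - \frac{4}{17}\right)^{2} = \left(\frac{2 \sqrt{1869}}{21} - \frac{4}{17}\right)^{2} = \left(- \frac{4}{17} + \frac{2 \sqrt{1869}}{21}\right)^{2}$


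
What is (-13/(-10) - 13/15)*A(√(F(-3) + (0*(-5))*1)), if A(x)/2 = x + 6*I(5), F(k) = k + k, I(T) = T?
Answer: 26 + 13*I*√6/15 ≈ 26.0 + 2.1229*I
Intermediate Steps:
F(k) = 2*k
A(x) = 60 + 2*x (A(x) = 2*(x + 6*5) = 2*(x + 30) = 2*(30 + x) = 60 + 2*x)
(-13/(-10) - 13/15)*A(√(F(-3) + (0*(-5))*1)) = (-13/(-10) - 13/15)*(60 + 2*√(2*(-3) + (0*(-5))*1)) = (-13*(-⅒) - 13*1/15)*(60 + 2*√(-6 + 0*1)) = (13/10 - 13/15)*(60 + 2*√(-6 + 0)) = 13*(60 + 2*√(-6))/30 = 13*(60 + 2*(I*√6))/30 = 13*(60 + 2*I*√6)/30 = 26 + 13*I*√6/15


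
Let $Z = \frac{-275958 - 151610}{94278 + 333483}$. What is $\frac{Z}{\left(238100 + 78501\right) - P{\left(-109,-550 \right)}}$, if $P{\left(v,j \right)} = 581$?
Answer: $- \frac{106892}{33795257805} \approx -3.1629 \cdot 10^{-6}$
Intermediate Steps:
$Z = - \frac{427568}{427761} \approx -0.99955$
$\frac{Z}{\left(238100 + 78501\right) - P{\left(-109,-550 \right)}} = - \frac{427568}{427761 \left(\left(238100 + 78501\right) - 581\right)} = - \frac{427568}{427761 \left(316601 - 581\right)} = - \frac{427568}{427761 \cdot 316020} = \left(- \frac{427568}{427761}\right) \frac{1}{316020} = - \frac{106892}{33795257805}$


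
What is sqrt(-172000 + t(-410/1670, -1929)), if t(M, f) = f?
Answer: I*sqrt(173929) ≈ 417.05*I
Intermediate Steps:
sqrt(-172000 + t(-410/1670, -1929)) = sqrt(-172000 - 1929) = sqrt(-173929) = I*sqrt(173929)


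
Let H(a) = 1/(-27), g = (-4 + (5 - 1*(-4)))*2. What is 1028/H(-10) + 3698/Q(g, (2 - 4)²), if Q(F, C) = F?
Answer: -136931/5 ≈ -27386.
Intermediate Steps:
g = 10 (g = (-4 + (5 + 4))*2 = (-4 + 9)*2 = 5*2 = 10)
H(a) = -1/27
1028/H(-10) + 3698/Q(g, (2 - 4)²) = 1028/(-1/27) + 3698/10 = 1028*(-27) + 3698*(⅒) = -27756 + 1849/5 = -136931/5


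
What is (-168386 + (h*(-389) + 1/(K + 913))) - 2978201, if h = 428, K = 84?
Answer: -3303139762/997 ≈ -3.3131e+6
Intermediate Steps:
(-168386 + (h*(-389) + 1/(K + 913))) - 2978201 = (-168386 + (428*(-389) + 1/(84 + 913))) - 2978201 = (-168386 + (-166492 + 1/997)) - 2978201 = (-168386 - 165992523/997) - 2978201 = -333873365/997 - 2978201 = -3303139762/997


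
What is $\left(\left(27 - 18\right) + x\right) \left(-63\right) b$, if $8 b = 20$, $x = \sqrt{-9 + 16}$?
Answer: $- \frac{2835}{2} - \frac{315 \sqrt{7}}{2} \approx -1834.2$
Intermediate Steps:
$x = \sqrt{7} \approx 2.6458$
$b = \frac{5}{2}$ ($b = \frac{1}{8} \cdot 20 = \frac{5}{2} \approx 2.5$)
$\left(\left(27 - 18\right) + x\right) \left(-63\right) b = \left(\left(27 - 18\right) + \sqrt{7}\right) \left(-63\right) \frac{5}{2} = \left(9 + \sqrt{7}\right) \left(-63\right) \frac{5}{2} = \left(-567 - 63 \sqrt{7}\right) \frac{5}{2} = - \frac{2835}{2} - \frac{315 \sqrt{7}}{2}$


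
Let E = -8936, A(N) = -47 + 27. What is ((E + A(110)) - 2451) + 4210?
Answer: -7197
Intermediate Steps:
A(N) = -20
((E + A(110)) - 2451) + 4210 = ((-8936 - 20) - 2451) + 4210 = (-8956 - 2451) + 4210 = -11407 + 4210 = -7197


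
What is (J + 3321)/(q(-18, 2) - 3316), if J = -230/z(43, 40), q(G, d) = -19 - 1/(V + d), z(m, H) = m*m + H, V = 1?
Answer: -18819417/18901334 ≈ -0.99567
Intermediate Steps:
z(m, H) = H + m**2 (z(m, H) = m**2 + H = H + m**2)
q(G, d) = -19 - 1/(1 + d)
J = -230/1889 (J = -230/(40 + 43**2) = -230/(40 + 1849) = -230/1889 ≈ -0.12176)
(J + 3321)/(q(-18, 2) - 3316) = (-230/1889 + 3321)/((-20 - 19*2)/(1 + 2) - 3316) = 6273139/(1889*((-20 - 38)/3 - 3316)) = 6273139/(1889*((1/3)*(-58) - 3316)) = 6273139/(1889*(-58/3 - 3316)) = 6273139/(1889*(-10006/3)) = (6273139/1889)*(-3/10006) = -18819417/18901334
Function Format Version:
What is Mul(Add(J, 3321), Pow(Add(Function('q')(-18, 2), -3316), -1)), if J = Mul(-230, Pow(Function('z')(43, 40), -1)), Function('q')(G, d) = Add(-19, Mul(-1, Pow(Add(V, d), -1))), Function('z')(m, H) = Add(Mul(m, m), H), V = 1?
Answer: Rational(-18819417, 18901334) ≈ -0.99567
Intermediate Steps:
Function('z')(m, H) = Add(H, Pow(m, 2)) (Function('z')(m, H) = Add(Pow(m, 2), H) = Add(H, Pow(m, 2)))
Function('q')(G, d) = Add(-19, Mul(-1, Pow(Add(1, d), -1)))
J = Rational(-230, 1889) (J = Mul(-230, Pow(Add(40, Pow(43, 2)), -1)) = Mul(-230, Pow(Add(40, 1849), -1)) = Mul(-230, Pow(1889, -1)) = Mul(-230, Rational(1, 1889)) = Rational(-230, 1889) ≈ -0.12176)
Mul(Add(J, 3321), Pow(Add(Function('q')(-18, 2), -3316), -1)) = Mul(Add(Rational(-230, 1889), 3321), Pow(Add(Mul(Pow(Add(1, 2), -1), Add(-20, Mul(-19, 2))), -3316), -1)) = Mul(Rational(6273139, 1889), Pow(Add(Mul(Pow(3, -1), Add(-20, -38)), -3316), -1)) = Mul(Rational(6273139, 1889), Pow(Add(Mul(Rational(1, 3), -58), -3316), -1)) = Mul(Rational(6273139, 1889), Pow(Add(Rational(-58, 3), -3316), -1)) = Mul(Rational(6273139, 1889), Pow(Rational(-10006, 3), -1)) = Mul(Rational(6273139, 1889), Rational(-3, 10006)) = Rational(-18819417, 18901334)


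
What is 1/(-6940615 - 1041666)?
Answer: -1/7982281 ≈ -1.2528e-7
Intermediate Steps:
1/(-6940615 - 1041666) = 1/(-7982281) = -1/7982281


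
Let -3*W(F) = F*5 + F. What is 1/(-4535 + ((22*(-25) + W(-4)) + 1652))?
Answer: -1/3425 ≈ -0.00029197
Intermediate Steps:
W(F) = -2*F (W(F) = -(F*5 + F)/3 = -(5*F + F)/3 = -2*F)
1/(-4535 + ((22*(-25) + W(-4)) + 1652)) = 1/(-4535 + ((22*(-25) - 2*(-4)) + 1652)) = 1/(-4535 + ((-550 + 8) + 1652)) = 1/(-4535 + (-542 + 1652)) = 1/(-4535 + 1110) = 1/(-3425) = -1/3425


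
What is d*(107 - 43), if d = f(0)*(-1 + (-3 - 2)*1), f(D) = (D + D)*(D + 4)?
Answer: 0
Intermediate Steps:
f(D) = 2*D*(4 + D) (f(D) = (2*D)*(4 + D) = 2*D*(4 + D))
d = 0 (d = (2*0*(4 + 0))*(-1 + (-3 - 2)*1) = (2*0*4)*(-1 - 5*1) = 0*(-1 - 5) = 0*(-6) = 0)
d*(107 - 43) = 0*(107 - 43) = 0*64 = 0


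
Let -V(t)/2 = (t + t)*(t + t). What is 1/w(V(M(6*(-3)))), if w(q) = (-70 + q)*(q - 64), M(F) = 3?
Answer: 1/19312 ≈ 5.1781e-5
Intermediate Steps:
V(t) = -8*t² (V(t) = -2*(t + t)*(t + t) = -2*2*t*2*t = -8*t²)
w(q) = (-70 + q)*(-64 + q)
1/w(V(M(6*(-3)))) = 1/(4480 + (-8*3²)² - (-1072)*3²) = 1/(4480 + (-8*9)² - (-1072)*9) = 1/(4480 + (-72)² - 134*(-72)) = 1/(4480 + 5184 + 9648) = 1/19312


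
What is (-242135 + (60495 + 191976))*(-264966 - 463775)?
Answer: -7532266976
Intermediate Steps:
(-242135 + (60495 + 191976))*(-264966 - 463775) = (-242135 + 252471)*(-728741) = 10336*(-728741) = -7532266976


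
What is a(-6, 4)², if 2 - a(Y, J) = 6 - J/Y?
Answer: 196/9 ≈ 21.778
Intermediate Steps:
a(Y, J) = -4 + J/Y (a(Y, J) = 2 - (6 - J/Y) = 2 + (-6 + J/Y) = -4 + J/Y)
a(-6, 4)² = (-4 + 4/(-6))² = (-4 + 4*(-⅙))² = (-4 - ⅔)² = (-14/3)² = 196/9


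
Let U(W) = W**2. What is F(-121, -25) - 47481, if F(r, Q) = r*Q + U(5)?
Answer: -44431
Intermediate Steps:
F(r, Q) = 25 + Q*r (F(r, Q) = r*Q + 5**2 = Q*r + 25 = 25 + Q*r)
F(-121, -25) - 47481 = (25 - 25*(-121)) - 47481 = (25 + 3025) - 47481 = 3050 - 47481 = -44431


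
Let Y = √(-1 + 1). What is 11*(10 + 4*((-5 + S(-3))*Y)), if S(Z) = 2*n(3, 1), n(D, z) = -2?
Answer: 110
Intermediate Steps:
Y = 0 (Y = √0 = 0)
S(Z) = -4 (S(Z) = 2*(-2) = -4)
11*(10 + 4*((-5 + S(-3))*Y)) = 11*(10 + 4*((-5 - 4)*0)) = 11*(10 + 4*(-9*0)) = 11*(10 + 4*0) = 11*(10 + 0) = 11*10 = 110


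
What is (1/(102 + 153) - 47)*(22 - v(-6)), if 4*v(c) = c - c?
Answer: -263648/255 ≈ -1033.9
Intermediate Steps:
v(c) = 0 (v(c) = (c - c)/4 = (¼)*0 = 0)
(1/(102 + 153) - 47)*(22 - v(-6)) = (1/(102 + 153) - 47)*(22 - 1*0) = (1/255 - 47)*(22 + 0) = (1/255 - 47)*22 = -11984/255*22 = -263648/255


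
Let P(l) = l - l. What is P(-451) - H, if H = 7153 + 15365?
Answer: -22518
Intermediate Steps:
P(l) = 0
H = 22518
P(-451) - H = 0 - 1*22518 = 0 - 22518 = -22518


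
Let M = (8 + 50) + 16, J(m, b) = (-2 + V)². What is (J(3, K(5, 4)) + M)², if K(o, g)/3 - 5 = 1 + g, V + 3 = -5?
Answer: 30276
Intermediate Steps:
V = -8 (V = -3 - 5 = -8)
K(o, g) = 18 + 3*g (K(o, g) = 15 + 3*(1 + g) = 15 + (3 + 3*g) = 18 + 3*g)
J(m, b) = 100 (J(m, b) = (-2 - 8)² = (-10)² = 100)
M = 74 (M = 58 + 16 = 74)
(J(3, K(5, 4)) + M)² = (100 + 74)² = 174² = 30276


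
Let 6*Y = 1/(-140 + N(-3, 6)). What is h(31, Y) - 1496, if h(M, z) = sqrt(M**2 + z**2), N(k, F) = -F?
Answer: -1496 + sqrt(737448337)/876 ≈ -1465.0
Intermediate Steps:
Y = -1/876 (Y = 1/(6*(-140 - 1*6)) = 1/(6*(-140 - 6)) = (1/6)/(-146) = (1/6)*(-1/146) = -1/876 ≈ -0.0011416)
h(31, Y) - 1496 = sqrt(31**2 + (-1/876)**2) - 1496 = sqrt(961 + 1/767376) - 1496 = sqrt(737448337/767376) - 1496 = sqrt(737448337)/876 - 1496 = -1496 + sqrt(737448337)/876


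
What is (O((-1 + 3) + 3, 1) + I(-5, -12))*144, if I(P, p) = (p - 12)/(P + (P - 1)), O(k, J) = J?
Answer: 5040/11 ≈ 458.18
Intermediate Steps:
I(P, p) = (-12 + p)/(-1 + 2*P) (I(P, p) = (-12 + p)/(P + (-1 + P)) = (-12 + p)/(-1 + 2*P))
(O((-1 + 3) + 3, 1) + I(-5, -12))*144 = (1 + (-12 - 12)/(-1 + 2*(-5)))*144 = (1 - 24/(-1 - 10))*144 = (1 - 24/(-11))*144 = (1 - 1/11*(-24))*144 = (1 + 24/11)*144 = (35/11)*144 = 5040/11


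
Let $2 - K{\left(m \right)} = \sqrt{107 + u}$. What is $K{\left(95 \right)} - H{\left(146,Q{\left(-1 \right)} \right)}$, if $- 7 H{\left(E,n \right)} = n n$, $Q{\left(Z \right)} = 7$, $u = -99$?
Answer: $9 - 2 \sqrt{2} \approx 6.1716$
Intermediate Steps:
$H{\left(E,n \right)} = - \frac{n^{2}}{7}$ ($H{\left(E,n \right)} = - \frac{n n}{7} = - \frac{n^{2}}{7}$)
$K{\left(m \right)} = 2 - 2 \sqrt{2}$ ($K{\left(m \right)} = 2 - \sqrt{107 - 99} = 2 - \sqrt{8} = 2 - 2 \sqrt{2}$)
$K{\left(95 \right)} - H{\left(146,Q{\left(-1 \right)} \right)} = \left(2 - 2 \sqrt{2}\right) - - \frac{7^{2}}{7} = \left(2 - 2 \sqrt{2}\right) - \left(- \frac{1}{7}\right) 49 = \left(2 - 2 \sqrt{2}\right) - -7 = \left(2 - 2 \sqrt{2}\right) + 7 = 9 - 2 \sqrt{2}$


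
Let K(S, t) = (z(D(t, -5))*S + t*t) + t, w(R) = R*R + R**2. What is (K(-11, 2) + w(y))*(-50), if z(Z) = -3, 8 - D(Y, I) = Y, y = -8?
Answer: -8350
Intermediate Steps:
D(Y, I) = 8 - Y
w(R) = 2*R**2 (w(R) = R**2 + R**2 = 2*R**2)
K(S, t) = t + t**2 - 3*S (K(S, t) = (-3*S + t*t) + t = (-3*S + t**2) + t = (t**2 - 3*S) + t = t + t**2 - 3*S)
(K(-11, 2) + w(y))*(-50) = ((2 + 2**2 - 3*(-11)) + 2*(-8)**2)*(-50) = ((2 + 4 + 33) + 2*64)*(-50) = (39 + 128)*(-50) = 167*(-50) = -8350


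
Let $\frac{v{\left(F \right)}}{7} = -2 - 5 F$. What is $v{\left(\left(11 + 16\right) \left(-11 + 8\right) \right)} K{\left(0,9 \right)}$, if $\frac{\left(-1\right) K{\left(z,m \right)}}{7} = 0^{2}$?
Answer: $0$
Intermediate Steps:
$K{\left(z,m \right)} = 0$ ($K{\left(z,m \right)} = - 7 \cdot 0^{2} = \left(-7\right) 0 = 0$)
$v{\left(F \right)} = -14 - 35 F$ ($v{\left(F \right)} = 7 \left(-2 - 5 F\right) = -14 - 35 F$)
$v{\left(\left(11 + 16\right) \left(-11 + 8\right) \right)} K{\left(0,9 \right)} = \left(-14 - 35 \left(11 + 16\right) \left(-11 + 8\right)\right) 0 = \left(-14 - 35 \cdot 27 \left(-3\right)\right) 0 = \left(-14 - -2835\right) 0 = \left(-14 + 2835\right) 0 = 2821 \cdot 0 = 0$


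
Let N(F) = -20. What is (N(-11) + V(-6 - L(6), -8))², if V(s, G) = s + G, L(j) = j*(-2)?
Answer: 484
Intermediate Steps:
L(j) = -2*j
V(s, G) = G + s
(N(-11) + V(-6 - L(6), -8))² = (-20 + (-8 + (-6 - (-2)*6)))² = (-20 + (-8 + (-6 - 1*(-12))))² = (-20 + (-8 + (-6 + 12)))² = (-20 + (-8 + 6))² = (-20 - 2)² = (-22)² = 484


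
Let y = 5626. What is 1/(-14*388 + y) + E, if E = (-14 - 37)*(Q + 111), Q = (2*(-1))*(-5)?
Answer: -1197173/194 ≈ -6171.0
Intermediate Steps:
Q = 10 (Q = -2*(-5) = 10)
E = -6171 (E = (-14 - 37)*(10 + 111) = -51*121 = -6171)
1/(-14*388 + y) + E = 1/(-14*388 + 5626) - 6171 = 1/(-5432 + 5626) - 6171 = 1/194 - 6171 = -1197173/194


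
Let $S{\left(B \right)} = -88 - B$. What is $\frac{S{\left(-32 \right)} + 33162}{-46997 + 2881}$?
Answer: $- \frac{16553}{22058} \approx -0.75043$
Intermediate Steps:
$\frac{S{\left(-32 \right)} + 33162}{-46997 + 2881} = \frac{\left(-88 - -32\right) + 33162}{-46997 + 2881} = \frac{\left(-88 + 32\right) + 33162}{-44116} = \left(-56 + 33162\right) \left(- \frac{1}{44116}\right) = 33106 \left(- \frac{1}{44116}\right) = - \frac{16553}{22058}$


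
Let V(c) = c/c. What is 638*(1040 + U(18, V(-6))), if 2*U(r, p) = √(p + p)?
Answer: 663520 + 319*√2 ≈ 6.6397e+5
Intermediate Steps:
V(c) = 1
U(r, p) = √2*√p/2 (U(r, p) = √(p + p)/2 = √(2*p)/2 = (√2*√p)/2 = √2*√p/2)
638*(1040 + U(18, V(-6))) = 638*(1040 + √2*√1/2) = 638*(1040 + (½)*√2*1) = 638*(1040 + √2/2) = 663520 + 319*√2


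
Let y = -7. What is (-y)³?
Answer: 343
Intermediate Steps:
(-y)³ = (-1*(-7))³ = 7³ = 343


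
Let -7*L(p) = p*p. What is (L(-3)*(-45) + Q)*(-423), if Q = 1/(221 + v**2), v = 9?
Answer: -51740091/2114 ≈ -24475.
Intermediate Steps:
L(p) = -p**2/7 (L(p) = -p*p/7 = -p**2/7)
Q = 1/302 (Q = 1/(221 + 9**2) = 1/(221 + 81) = 1/302 ≈ 0.0033113)
(L(-3)*(-45) + Q)*(-423) = (-1/7*(-3)**2*(-45) + 1/302)*(-423) = (-1/7*9*(-45) + 1/302)*(-423) = (-9/7*(-45) + 1/302)*(-423) = (405/7 + 1/302)*(-423) = (122317/2114)*(-423) = -51740091/2114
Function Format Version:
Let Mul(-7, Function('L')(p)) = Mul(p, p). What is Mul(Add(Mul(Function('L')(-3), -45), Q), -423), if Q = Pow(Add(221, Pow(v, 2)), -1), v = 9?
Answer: Rational(-51740091, 2114) ≈ -24475.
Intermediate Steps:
Function('L')(p) = Mul(Rational(-1, 7), Pow(p, 2)) (Function('L')(p) = Mul(Rational(-1, 7), Mul(p, p)) = Mul(Rational(-1, 7), Pow(p, 2)))
Q = Rational(1, 302) (Q = Pow(Add(221, Pow(9, 2)), -1) = Pow(Add(221, 81), -1) = Pow(302, -1) = Rational(1, 302) ≈ 0.0033113)
Mul(Add(Mul(Function('L')(-3), -45), Q), -423) = Mul(Add(Mul(Mul(Rational(-1, 7), Pow(-3, 2)), -45), Rational(1, 302)), -423) = Mul(Add(Mul(Mul(Rational(-1, 7), 9), -45), Rational(1, 302)), -423) = Mul(Add(Mul(Rational(-9, 7), -45), Rational(1, 302)), -423) = Mul(Add(Rational(405, 7), Rational(1, 302)), -423) = Mul(Rational(122317, 2114), -423) = Rational(-51740091, 2114)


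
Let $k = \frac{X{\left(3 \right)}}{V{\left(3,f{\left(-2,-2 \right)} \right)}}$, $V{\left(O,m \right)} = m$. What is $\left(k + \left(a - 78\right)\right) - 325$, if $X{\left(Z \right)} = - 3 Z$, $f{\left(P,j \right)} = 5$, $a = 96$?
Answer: $- \frac{1544}{5} \approx -308.8$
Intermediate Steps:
$k = - \frac{9}{5}$ ($k = \frac{\left(-3\right) 3}{5} = \left(-9\right) \frac{1}{5} = - \frac{9}{5} \approx -1.8$)
$\left(k + \left(a - 78\right)\right) - 325 = \left(- \frac{9}{5} + \left(96 - 78\right)\right) - 325 = \left(- \frac{9}{5} + 18\right) - 325 = \frac{81}{5} - 325 = - \frac{1544}{5}$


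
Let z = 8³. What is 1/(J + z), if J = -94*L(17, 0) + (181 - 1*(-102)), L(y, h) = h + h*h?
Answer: 1/795 ≈ 0.0012579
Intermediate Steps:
L(y, h) = h + h²
z = 512
J = 283 (J = -0*(1 + 0) + (181 - 1*(-102)) = -0 + (181 + 102) = -94*0 + 283 = 0 + 283 = 283)
1/(J + z) = 1/(283 + 512) = 1/795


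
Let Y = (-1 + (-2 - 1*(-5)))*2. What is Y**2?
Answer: 16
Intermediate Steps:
Y = 4 (Y = (-1 + (-2 + 5))*2 = (-1 + 3)*2 = 2*2 = 4)
Y**2 = 4**2 = 16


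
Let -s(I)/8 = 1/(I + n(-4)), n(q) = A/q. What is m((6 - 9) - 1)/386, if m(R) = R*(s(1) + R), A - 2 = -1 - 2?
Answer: 104/965 ≈ 0.10777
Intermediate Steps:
A = -1 (A = 2 + (-1 - 2) = 2 - 3 = -1)
n(q) = -1/q
s(I) = -8/(¼ + I) (s(I) = -8/(I - 1/(-4)) = -8/(I - 1*(-¼)) = -8/(I + ¼) = -8/(¼ + I))
m(R) = R*(-32/5 + R) (m(R) = R*(-32/(1 + 4*1) + R) = R*(-32/(1 + 4) + R) = R*(-32/5 + R))
m((6 - 9) - 1)/386 = (((6 - 9) - 1)*(-32 + 5*((6 - 9) - 1))/5)/386 = ((-3 - 1)*(-32 + 5*(-3 - 1))/5)*(1/386) = ((⅕)*(-4)*(-32 + 5*(-4)))*(1/386) = ((⅕)*(-4)*(-32 - 20))*(1/386) = ((⅕)*(-4)*(-52))*(1/386) = (208/5)*(1/386) = 104/965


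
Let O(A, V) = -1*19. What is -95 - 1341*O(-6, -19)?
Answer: 25384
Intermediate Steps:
O(A, V) = -19
-95 - 1341*O(-6, -19) = -95 - 1341*(-19) = -95 + 25479 = 25384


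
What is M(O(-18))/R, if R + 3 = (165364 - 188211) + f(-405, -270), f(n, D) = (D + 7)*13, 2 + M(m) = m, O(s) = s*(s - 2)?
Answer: -358/26269 ≈ -0.013628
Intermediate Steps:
O(s) = s*(-2 + s)
M(m) = -2 + m
f(n, D) = 91 + 13*D (f(n, D) = (7 + D)*13 = 91 + 13*D)
R = -26269 (R = -3 + ((165364 - 188211) + (91 + 13*(-270))) = -3 + (-22847 + (91 - 3510)) = -3 + (-22847 - 3419) = -3 - 26266 = -26269)
M(O(-18))/R = (-2 - 18*(-2 - 18))/(-26269) = (-2 - 18*(-20))*(-1/26269) = (-2 + 360)*(-1/26269) = 358*(-1/26269) = -358/26269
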